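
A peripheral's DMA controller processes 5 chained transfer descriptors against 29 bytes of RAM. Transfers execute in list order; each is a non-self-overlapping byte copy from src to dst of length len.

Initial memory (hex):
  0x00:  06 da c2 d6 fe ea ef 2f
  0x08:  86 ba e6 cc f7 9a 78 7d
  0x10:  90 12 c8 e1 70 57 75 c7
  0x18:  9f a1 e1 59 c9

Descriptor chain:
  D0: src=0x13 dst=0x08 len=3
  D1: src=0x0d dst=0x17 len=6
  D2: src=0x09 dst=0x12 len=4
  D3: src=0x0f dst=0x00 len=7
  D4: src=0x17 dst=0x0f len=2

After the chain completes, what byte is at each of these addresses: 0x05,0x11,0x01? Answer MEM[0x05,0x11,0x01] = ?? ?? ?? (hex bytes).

#0 dst[0x08+3] := {0xe1,0x70,0x57}
#1 dst[0x17+6] := {0x9a,0x78,0x7d,0x90,0x12,0xc8}
#2 dst[0x12+4] := {0x70,0x57,0xcc,0xf7}
#3 dst[0x00+7] := {0x7d,0x90,0x12,0x70,0x57,0xcc,0xf7}
#4 dst[0x0f+2] := {0x9a,0x78}
query mem[0x05]=0xcc, mem[0x11]=0x12, mem[0x01]=0x90

MEM[0x05,0x11,0x01] = cc 12 90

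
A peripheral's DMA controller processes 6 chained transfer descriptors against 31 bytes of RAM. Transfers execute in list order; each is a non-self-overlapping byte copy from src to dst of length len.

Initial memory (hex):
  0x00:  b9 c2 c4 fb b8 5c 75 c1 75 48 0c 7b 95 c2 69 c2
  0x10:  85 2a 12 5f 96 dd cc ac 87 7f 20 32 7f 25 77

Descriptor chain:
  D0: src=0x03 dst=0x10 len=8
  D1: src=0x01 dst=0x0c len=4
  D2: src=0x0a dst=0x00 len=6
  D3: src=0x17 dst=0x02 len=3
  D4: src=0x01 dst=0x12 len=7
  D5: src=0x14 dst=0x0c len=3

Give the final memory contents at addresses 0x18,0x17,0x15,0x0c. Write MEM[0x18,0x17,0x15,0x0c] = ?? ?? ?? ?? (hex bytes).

#0 dst[0x10+8] := {0xfb,0xb8,0x5c,0x75,0xc1,0x75,0x48,0x0c}
#1 dst[0x0c+4] := {0xc2,0xc4,0xfb,0xb8}
#2 dst[0x00+6] := {0x0c,0x7b,0xc2,0xc4,0xfb,0xb8}
#3 dst[0x02+3] := {0x0c,0x87,0x7f}
#4 dst[0x12+7] := {0x7b,0x0c,0x87,0x7f,0xb8,0x75,0xc1}
#5 dst[0x0c+3] := {0x87,0x7f,0xb8}
query mem[0x18]=0xc1, mem[0x17]=0x75, mem[0x15]=0x7f, mem[0x0c]=0x87

MEM[0x18,0x17,0x15,0x0c] = c1 75 7f 87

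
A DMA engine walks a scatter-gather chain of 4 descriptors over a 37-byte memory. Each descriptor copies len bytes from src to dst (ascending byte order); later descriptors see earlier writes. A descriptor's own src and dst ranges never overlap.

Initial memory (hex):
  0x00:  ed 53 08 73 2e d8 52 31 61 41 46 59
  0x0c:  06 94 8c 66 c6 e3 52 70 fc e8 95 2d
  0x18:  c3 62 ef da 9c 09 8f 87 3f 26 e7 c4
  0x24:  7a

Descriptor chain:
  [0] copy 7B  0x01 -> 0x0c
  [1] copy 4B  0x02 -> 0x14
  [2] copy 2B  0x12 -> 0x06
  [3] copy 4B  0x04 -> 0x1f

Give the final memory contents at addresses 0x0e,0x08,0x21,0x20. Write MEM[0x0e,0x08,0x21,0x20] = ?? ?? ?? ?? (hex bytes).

MEM[0x0e,0x08,0x21,0x20] = 73 61 31 d8

[0] 0x01->0x0c len=7 : 53 08 73 2e d8 52 31
[1] 0x02->0x14 len=4 : 08 73 2e d8
[2] 0x12->0x06 len=2 : 31 70
[3] 0x04->0x1f len=4 : 2e d8 31 70
query mem[0x0e]=0x73, mem[0x08]=0x61, mem[0x21]=0x31, mem[0x20]=0xd8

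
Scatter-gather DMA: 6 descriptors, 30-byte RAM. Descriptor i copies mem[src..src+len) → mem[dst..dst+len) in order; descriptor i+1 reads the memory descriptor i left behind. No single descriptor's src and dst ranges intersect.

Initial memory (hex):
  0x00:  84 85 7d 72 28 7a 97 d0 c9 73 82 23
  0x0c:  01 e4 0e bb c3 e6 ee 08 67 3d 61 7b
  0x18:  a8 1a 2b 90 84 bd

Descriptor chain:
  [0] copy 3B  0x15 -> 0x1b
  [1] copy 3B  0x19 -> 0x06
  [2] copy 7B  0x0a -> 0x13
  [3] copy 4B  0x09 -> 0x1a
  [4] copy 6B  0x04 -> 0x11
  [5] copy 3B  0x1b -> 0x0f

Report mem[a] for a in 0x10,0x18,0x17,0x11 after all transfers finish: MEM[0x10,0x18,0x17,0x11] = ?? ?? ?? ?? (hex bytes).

MEM[0x10,0x18,0x17,0x11] = 23 bb 0e 01

  after D0: wrote 3B at 0x1b = 3d617b
  after D1: wrote 3B at 0x06 = 1a2b3d
  after D2: wrote 7B at 0x13 = 822301e40ebbc3
  after D3: wrote 4B at 0x1a = 73822301
  after D4: wrote 6B at 0x11 = 287a1a2b3d73
  after D5: wrote 3B at 0x0f = 822301
query mem[0x10]=0x23, mem[0x18]=0xbb, mem[0x17]=0x0e, mem[0x11]=0x01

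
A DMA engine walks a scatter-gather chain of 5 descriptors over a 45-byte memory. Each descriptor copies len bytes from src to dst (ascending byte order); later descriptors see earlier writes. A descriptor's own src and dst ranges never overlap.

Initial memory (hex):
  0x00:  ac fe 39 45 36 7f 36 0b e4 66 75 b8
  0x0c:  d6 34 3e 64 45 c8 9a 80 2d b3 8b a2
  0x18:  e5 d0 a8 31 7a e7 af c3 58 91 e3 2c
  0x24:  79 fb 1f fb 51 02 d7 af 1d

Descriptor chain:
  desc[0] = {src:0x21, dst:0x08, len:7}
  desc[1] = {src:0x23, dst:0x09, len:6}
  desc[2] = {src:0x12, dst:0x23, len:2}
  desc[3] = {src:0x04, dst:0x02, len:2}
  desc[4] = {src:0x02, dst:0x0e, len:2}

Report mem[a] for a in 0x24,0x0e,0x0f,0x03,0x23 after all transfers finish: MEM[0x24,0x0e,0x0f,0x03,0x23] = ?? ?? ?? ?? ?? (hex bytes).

MEM[0x24,0x0e,0x0f,0x03,0x23] = 80 36 7f 7f 9a

#0 dst[0x08+7] := {0x91,0xe3,0x2c,0x79,0xfb,0x1f,0xfb}
#1 dst[0x09+6] := {0x2c,0x79,0xfb,0x1f,0xfb,0x51}
#2 dst[0x23+2] := {0x9a,0x80}
#3 dst[0x02+2] := {0x36,0x7f}
#4 dst[0x0e+2] := {0x36,0x7f}
query mem[0x24]=0x80, mem[0x0e]=0x36, mem[0x0f]=0x7f, mem[0x03]=0x7f, mem[0x23]=0x9a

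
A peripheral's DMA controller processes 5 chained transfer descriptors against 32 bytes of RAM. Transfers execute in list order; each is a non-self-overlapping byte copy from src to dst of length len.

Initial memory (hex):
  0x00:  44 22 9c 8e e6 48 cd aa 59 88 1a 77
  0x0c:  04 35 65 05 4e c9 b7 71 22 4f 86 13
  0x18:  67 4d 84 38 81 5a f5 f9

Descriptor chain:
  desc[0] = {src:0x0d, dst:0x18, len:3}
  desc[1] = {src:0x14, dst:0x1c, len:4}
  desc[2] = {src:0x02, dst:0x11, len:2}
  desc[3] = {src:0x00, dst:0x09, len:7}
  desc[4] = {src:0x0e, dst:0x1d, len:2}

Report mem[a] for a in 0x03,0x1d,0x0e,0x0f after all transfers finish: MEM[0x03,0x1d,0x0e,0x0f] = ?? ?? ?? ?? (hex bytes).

MEM[0x03,0x1d,0x0e,0x0f] = 8e 48 48 cd

[0] 0x0d->0x18 len=3 : 35 65 05
[1] 0x14->0x1c len=4 : 22 4f 86 13
[2] 0x02->0x11 len=2 : 9c 8e
[3] 0x00->0x09 len=7 : 44 22 9c 8e e6 48 cd
[4] 0x0e->0x1d len=2 : 48 cd
query mem[0x03]=0x8e, mem[0x1d]=0x48, mem[0x0e]=0x48, mem[0x0f]=0xcd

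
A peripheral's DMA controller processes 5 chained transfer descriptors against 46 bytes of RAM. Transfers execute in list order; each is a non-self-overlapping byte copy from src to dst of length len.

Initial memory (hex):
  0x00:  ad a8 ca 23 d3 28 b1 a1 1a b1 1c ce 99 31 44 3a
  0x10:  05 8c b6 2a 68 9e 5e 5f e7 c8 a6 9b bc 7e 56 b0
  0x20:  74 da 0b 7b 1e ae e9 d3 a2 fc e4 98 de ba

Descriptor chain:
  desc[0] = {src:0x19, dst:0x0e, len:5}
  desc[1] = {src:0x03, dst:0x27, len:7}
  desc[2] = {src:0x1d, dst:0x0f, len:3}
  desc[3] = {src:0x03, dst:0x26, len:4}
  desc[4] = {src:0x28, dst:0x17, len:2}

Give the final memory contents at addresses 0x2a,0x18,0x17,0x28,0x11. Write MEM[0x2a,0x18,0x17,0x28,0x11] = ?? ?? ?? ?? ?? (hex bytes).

MEM[0x2a,0x18,0x17,0x28,0x11] = b1 b1 28 28 b0

[0] 0x19->0x0e len=5 : c8 a6 9b bc 7e
[1] 0x03->0x27 len=7 : 23 d3 28 b1 a1 1a b1
[2] 0x1d->0x0f len=3 : 7e 56 b0
[3] 0x03->0x26 len=4 : 23 d3 28 b1
[4] 0x28->0x17 len=2 : 28 b1
query mem[0x2a]=0xb1, mem[0x18]=0xb1, mem[0x17]=0x28, mem[0x28]=0x28, mem[0x11]=0xb0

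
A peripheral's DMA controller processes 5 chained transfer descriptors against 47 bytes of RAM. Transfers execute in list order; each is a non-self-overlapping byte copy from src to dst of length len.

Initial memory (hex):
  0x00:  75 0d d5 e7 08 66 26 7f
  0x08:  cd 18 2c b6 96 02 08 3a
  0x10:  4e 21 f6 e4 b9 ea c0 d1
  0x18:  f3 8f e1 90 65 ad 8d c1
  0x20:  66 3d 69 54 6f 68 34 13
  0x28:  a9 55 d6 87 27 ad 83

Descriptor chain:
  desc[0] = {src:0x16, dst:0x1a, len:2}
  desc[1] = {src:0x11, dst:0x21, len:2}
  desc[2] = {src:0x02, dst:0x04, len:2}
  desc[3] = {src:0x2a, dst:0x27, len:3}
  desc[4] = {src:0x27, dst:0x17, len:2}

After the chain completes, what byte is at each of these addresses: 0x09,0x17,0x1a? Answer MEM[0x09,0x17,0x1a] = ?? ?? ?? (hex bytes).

MEM[0x09,0x17,0x1a] = 18 d6 c0

  after D0: wrote 2B at 0x1a = c0d1
  after D1: wrote 2B at 0x21 = 21f6
  after D2: wrote 2B at 0x04 = d5e7
  after D3: wrote 3B at 0x27 = d68727
  after D4: wrote 2B at 0x17 = d687
query mem[0x09]=0x18, mem[0x17]=0xd6, mem[0x1a]=0xc0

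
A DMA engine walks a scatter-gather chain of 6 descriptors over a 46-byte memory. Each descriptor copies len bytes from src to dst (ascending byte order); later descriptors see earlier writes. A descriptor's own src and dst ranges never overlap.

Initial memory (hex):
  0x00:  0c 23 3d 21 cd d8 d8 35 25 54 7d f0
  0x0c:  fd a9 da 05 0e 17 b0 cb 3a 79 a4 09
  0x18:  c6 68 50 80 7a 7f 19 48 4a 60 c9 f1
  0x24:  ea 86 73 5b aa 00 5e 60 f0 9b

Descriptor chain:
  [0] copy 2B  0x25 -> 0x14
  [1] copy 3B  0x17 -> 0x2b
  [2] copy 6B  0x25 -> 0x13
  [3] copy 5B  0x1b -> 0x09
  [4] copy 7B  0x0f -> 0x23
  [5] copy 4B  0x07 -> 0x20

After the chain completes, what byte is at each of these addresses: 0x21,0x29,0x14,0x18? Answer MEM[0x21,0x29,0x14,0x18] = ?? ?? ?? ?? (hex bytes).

MEM[0x21,0x29,0x14,0x18] = 25 5b 73 5e

[0] 0x25->0x14 len=2 : 86 73
[1] 0x17->0x2b len=3 : 09 c6 68
[2] 0x25->0x13 len=6 : 86 73 5b aa 00 5e
[3] 0x1b->0x09 len=5 : 80 7a 7f 19 48
[4] 0x0f->0x23 len=7 : 05 0e 17 b0 86 73 5b
[5] 0x07->0x20 len=4 : 35 25 80 7a
query mem[0x21]=0x25, mem[0x29]=0x5b, mem[0x14]=0x73, mem[0x18]=0x5e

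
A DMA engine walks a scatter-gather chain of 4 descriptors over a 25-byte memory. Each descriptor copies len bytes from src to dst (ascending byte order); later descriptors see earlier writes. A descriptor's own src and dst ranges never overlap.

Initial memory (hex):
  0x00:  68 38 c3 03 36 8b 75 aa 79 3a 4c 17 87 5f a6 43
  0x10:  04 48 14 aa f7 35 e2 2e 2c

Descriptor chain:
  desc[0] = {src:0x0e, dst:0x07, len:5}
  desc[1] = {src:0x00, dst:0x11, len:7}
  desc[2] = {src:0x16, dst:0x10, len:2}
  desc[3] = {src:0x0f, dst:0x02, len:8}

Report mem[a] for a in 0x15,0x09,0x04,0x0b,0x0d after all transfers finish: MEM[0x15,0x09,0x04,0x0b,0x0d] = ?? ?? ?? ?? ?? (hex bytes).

MEM[0x15,0x09,0x04,0x0b,0x0d] = 36 8b 75 14 5f

D0: mem[0x07..0x0b] <- [a6 43 04 48 14]
D1: mem[0x11..0x17] <- [68 38 c3 03 36 8b 75]
D2: mem[0x10..0x11] <- [8b 75]
D3: mem[0x02..0x09] <- [43 8b 75 38 c3 03 36 8b]
query mem[0x15]=0x36, mem[0x09]=0x8b, mem[0x04]=0x75, mem[0x0b]=0x14, mem[0x0d]=0x5f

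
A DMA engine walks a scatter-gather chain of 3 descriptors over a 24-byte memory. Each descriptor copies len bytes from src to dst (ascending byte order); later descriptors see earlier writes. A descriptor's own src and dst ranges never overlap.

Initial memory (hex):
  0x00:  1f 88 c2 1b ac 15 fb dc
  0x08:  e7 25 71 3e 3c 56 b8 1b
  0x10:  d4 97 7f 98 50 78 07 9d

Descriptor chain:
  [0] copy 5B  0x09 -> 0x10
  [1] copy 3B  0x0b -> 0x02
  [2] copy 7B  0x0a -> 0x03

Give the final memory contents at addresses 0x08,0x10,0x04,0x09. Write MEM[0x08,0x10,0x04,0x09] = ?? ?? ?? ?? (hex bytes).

MEM[0x08,0x10,0x04,0x09] = 1b 25 3e 25

  after D0: wrote 5B at 0x10 = 25713e3c56
  after D1: wrote 3B at 0x02 = 3e3c56
  after D2: wrote 7B at 0x03 = 713e3c56b81b25
query mem[0x08]=0x1b, mem[0x10]=0x25, mem[0x04]=0x3e, mem[0x09]=0x25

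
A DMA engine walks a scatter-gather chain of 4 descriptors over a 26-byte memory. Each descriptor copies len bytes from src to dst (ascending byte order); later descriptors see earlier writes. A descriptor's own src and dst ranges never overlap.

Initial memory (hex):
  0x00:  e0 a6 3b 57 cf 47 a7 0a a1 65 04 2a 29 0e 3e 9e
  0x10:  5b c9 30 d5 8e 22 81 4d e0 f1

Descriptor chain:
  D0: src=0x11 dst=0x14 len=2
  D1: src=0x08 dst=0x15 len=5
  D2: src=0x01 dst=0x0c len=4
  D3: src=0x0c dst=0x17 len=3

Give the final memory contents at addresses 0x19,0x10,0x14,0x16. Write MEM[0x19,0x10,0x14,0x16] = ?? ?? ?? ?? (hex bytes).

MEM[0x19,0x10,0x14,0x16] = 57 5b c9 65

[0] 0x11->0x14 len=2 : c9 30
[1] 0x08->0x15 len=5 : a1 65 04 2a 29
[2] 0x01->0x0c len=4 : a6 3b 57 cf
[3] 0x0c->0x17 len=3 : a6 3b 57
query mem[0x19]=0x57, mem[0x10]=0x5b, mem[0x14]=0xc9, mem[0x16]=0x65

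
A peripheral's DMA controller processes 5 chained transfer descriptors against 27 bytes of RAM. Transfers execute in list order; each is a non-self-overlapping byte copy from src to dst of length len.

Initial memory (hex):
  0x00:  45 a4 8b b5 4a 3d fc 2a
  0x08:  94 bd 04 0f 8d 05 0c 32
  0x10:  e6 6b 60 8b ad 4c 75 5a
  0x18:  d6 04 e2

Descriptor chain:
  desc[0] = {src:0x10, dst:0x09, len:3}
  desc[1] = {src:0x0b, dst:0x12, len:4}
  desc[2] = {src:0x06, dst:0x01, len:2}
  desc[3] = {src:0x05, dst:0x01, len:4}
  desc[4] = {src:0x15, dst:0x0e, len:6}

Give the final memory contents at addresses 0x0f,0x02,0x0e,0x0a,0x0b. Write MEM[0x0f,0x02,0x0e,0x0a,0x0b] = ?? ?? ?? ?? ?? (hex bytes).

MEM[0x0f,0x02,0x0e,0x0a,0x0b] = 75 fc 0c 6b 60

#0 dst[0x09+3] := {0xe6,0x6b,0x60}
#1 dst[0x12+4] := {0x60,0x8d,0x05,0x0c}
#2 dst[0x01+2] := {0xfc,0x2a}
#3 dst[0x01+4] := {0x3d,0xfc,0x2a,0x94}
#4 dst[0x0e+6] := {0x0c,0x75,0x5a,0xd6,0x04,0xe2}
query mem[0x0f]=0x75, mem[0x02]=0xfc, mem[0x0e]=0x0c, mem[0x0a]=0x6b, mem[0x0b]=0x60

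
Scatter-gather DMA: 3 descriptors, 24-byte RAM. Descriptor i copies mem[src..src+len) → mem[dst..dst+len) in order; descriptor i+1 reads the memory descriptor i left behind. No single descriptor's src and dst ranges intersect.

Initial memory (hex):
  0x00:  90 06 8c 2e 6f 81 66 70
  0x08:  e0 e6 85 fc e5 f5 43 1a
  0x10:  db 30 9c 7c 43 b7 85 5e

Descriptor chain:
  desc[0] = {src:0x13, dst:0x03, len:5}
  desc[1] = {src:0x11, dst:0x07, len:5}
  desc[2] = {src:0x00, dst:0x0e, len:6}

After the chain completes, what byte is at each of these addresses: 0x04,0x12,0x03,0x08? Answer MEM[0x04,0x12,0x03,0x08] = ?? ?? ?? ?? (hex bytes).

MEM[0x04,0x12,0x03,0x08] = 43 43 7c 9c

[0] 0x13->0x03 len=5 : 7c 43 b7 85 5e
[1] 0x11->0x07 len=5 : 30 9c 7c 43 b7
[2] 0x00->0x0e len=6 : 90 06 8c 7c 43 b7
query mem[0x04]=0x43, mem[0x12]=0x43, mem[0x03]=0x7c, mem[0x08]=0x9c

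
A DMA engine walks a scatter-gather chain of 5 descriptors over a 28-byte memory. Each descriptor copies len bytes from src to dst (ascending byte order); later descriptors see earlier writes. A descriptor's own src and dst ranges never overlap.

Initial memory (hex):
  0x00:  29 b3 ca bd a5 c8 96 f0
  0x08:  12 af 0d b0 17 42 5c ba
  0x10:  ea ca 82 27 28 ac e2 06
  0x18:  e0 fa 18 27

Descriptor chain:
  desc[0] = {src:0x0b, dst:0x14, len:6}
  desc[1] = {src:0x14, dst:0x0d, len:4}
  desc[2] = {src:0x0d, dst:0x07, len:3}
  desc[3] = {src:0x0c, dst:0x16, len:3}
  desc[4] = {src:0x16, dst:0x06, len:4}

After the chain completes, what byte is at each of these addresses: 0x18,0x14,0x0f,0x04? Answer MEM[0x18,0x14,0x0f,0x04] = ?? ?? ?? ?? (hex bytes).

D0: mem[0x14..0x19] <- [b0 17 42 5c ba ea]
D1: mem[0x0d..0x10] <- [b0 17 42 5c]
D2: mem[0x07..0x09] <- [b0 17 42]
D3: mem[0x16..0x18] <- [17 b0 17]
D4: mem[0x06..0x09] <- [17 b0 17 ea]
query mem[0x18]=0x17, mem[0x14]=0xb0, mem[0x0f]=0x42, mem[0x04]=0xa5

MEM[0x18,0x14,0x0f,0x04] = 17 b0 42 a5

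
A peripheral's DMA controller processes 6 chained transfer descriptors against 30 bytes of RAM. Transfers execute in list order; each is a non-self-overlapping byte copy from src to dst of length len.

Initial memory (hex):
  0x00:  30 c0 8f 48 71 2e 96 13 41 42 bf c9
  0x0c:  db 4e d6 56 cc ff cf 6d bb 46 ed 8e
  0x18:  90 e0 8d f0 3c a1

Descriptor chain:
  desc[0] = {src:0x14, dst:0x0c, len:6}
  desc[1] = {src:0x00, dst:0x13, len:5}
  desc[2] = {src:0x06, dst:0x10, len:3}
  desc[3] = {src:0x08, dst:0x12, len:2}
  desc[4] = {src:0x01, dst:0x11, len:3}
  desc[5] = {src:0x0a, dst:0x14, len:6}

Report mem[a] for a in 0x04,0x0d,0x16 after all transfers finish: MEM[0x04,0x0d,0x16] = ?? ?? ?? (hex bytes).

MEM[0x04,0x0d,0x16] = 71 46 bb

#0 dst[0x0c+6] := {0xbb,0x46,0xed,0x8e,0x90,0xe0}
#1 dst[0x13+5] := {0x30,0xc0,0x8f,0x48,0x71}
#2 dst[0x10+3] := {0x96,0x13,0x41}
#3 dst[0x12+2] := {0x41,0x42}
#4 dst[0x11+3] := {0xc0,0x8f,0x48}
#5 dst[0x14+6] := {0xbf,0xc9,0xbb,0x46,0xed,0x8e}
query mem[0x04]=0x71, mem[0x0d]=0x46, mem[0x16]=0xbb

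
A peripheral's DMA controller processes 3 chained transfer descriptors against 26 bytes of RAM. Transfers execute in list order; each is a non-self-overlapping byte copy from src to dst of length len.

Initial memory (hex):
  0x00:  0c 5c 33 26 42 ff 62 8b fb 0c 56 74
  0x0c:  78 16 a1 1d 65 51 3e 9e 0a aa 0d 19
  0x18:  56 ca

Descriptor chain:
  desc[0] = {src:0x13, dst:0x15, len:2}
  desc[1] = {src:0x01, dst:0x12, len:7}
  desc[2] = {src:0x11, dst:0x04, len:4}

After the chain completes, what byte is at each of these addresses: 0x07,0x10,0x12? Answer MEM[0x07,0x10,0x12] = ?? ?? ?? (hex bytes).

MEM[0x07,0x10,0x12] = 26 65 5c

D0: mem[0x15..0x16] <- [9e 0a]
D1: mem[0x12..0x18] <- [5c 33 26 42 ff 62 8b]
D2: mem[0x04..0x07] <- [51 5c 33 26]
query mem[0x07]=0x26, mem[0x10]=0x65, mem[0x12]=0x5c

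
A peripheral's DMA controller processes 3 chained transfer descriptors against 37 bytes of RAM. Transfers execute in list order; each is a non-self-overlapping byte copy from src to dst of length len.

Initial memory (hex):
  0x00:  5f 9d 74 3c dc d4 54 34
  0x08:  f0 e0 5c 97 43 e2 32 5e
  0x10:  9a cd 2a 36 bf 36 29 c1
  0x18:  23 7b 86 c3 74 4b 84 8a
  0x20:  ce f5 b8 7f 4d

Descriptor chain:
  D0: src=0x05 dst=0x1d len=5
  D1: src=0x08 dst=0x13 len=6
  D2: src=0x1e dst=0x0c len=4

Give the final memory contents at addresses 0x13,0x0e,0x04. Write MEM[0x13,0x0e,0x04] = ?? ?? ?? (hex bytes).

MEM[0x13,0x0e,0x04] = f0 f0 dc

#0 dst[0x1d+5] := {0xd4,0x54,0x34,0xf0,0xe0}
#1 dst[0x13+6] := {0xf0,0xe0,0x5c,0x97,0x43,0xe2}
#2 dst[0x0c+4] := {0x54,0x34,0xf0,0xe0}
query mem[0x13]=0xf0, mem[0x0e]=0xf0, mem[0x04]=0xdc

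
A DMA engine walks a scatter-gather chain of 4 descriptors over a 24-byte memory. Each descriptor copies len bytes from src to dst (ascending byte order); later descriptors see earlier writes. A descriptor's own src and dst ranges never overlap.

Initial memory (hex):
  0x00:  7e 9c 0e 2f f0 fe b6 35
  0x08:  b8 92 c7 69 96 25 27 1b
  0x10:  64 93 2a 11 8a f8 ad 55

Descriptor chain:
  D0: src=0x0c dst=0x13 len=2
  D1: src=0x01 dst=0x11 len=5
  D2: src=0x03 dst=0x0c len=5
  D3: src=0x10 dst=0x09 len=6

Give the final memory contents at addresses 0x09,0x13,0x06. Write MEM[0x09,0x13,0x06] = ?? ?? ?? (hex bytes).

D0: mem[0x13..0x14] <- [96 25]
D1: mem[0x11..0x15] <- [9c 0e 2f f0 fe]
D2: mem[0x0c..0x10] <- [2f f0 fe b6 35]
D3: mem[0x09..0x0e] <- [35 9c 0e 2f f0 fe]
query mem[0x09]=0x35, mem[0x13]=0x2f, mem[0x06]=0xb6

MEM[0x09,0x13,0x06] = 35 2f b6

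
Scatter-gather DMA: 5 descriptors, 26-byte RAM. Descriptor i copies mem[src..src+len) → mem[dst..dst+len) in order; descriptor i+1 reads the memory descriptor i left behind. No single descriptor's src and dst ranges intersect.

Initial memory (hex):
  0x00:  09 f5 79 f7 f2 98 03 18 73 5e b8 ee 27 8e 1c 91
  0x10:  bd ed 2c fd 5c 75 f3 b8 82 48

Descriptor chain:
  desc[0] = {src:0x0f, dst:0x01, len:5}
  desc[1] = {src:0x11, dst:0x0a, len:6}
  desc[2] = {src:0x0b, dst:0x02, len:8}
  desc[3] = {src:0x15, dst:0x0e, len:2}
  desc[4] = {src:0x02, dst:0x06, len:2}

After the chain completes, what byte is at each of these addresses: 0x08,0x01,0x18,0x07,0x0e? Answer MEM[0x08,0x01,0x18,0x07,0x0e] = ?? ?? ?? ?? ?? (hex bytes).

  after D0: wrote 5B at 0x01 = 91bded2cfd
  after D1: wrote 6B at 0x0a = ed2cfd5c75f3
  after D2: wrote 8B at 0x02 = 2cfd5c75f3bded2c
  after D3: wrote 2B at 0x0e = 75f3
  after D4: wrote 2B at 0x06 = 2cfd
query mem[0x08]=0xed, mem[0x01]=0x91, mem[0x18]=0x82, mem[0x07]=0xfd, mem[0x0e]=0x75

MEM[0x08,0x01,0x18,0x07,0x0e] = ed 91 82 fd 75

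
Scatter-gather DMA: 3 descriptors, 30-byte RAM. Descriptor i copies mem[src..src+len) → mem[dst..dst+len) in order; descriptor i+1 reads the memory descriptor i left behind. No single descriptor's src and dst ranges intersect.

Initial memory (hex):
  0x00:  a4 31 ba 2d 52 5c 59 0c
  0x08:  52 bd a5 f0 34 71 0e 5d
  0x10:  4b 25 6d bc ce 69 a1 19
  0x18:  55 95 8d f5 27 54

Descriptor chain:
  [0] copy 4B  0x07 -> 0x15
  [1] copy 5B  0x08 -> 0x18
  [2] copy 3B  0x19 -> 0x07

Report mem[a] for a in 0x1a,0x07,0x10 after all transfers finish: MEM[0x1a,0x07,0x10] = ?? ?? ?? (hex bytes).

#0 dst[0x15+4] := {0x0c,0x52,0xbd,0xa5}
#1 dst[0x18+5] := {0x52,0xbd,0xa5,0xf0,0x34}
#2 dst[0x07+3] := {0xbd,0xa5,0xf0}
query mem[0x1a]=0xa5, mem[0x07]=0xbd, mem[0x10]=0x4b

MEM[0x1a,0x07,0x10] = a5 bd 4b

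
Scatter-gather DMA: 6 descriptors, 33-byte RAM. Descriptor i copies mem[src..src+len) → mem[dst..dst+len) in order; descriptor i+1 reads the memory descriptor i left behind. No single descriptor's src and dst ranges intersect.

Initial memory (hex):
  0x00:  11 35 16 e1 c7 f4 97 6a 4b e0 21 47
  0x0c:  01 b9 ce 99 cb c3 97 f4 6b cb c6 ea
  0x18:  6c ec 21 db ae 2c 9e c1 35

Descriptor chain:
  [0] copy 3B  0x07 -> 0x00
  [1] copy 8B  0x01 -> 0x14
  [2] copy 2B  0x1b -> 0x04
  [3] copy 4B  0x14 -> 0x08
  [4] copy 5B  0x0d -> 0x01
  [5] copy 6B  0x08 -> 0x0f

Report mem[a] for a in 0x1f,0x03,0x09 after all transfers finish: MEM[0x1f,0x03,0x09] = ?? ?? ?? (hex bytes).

MEM[0x1f,0x03,0x09] = c1 99 e0

  after D0: wrote 3B at 0x00 = 6a4be0
  after D1: wrote 8B at 0x14 = 4be0e1c7f4976a4b
  after D2: wrote 2B at 0x04 = 4bae
  after D3: wrote 4B at 0x08 = 4be0e1c7
  after D4: wrote 5B at 0x01 = b9ce99cbc3
  after D5: wrote 6B at 0x0f = 4be0e1c701b9
query mem[0x1f]=0xc1, mem[0x03]=0x99, mem[0x09]=0xe0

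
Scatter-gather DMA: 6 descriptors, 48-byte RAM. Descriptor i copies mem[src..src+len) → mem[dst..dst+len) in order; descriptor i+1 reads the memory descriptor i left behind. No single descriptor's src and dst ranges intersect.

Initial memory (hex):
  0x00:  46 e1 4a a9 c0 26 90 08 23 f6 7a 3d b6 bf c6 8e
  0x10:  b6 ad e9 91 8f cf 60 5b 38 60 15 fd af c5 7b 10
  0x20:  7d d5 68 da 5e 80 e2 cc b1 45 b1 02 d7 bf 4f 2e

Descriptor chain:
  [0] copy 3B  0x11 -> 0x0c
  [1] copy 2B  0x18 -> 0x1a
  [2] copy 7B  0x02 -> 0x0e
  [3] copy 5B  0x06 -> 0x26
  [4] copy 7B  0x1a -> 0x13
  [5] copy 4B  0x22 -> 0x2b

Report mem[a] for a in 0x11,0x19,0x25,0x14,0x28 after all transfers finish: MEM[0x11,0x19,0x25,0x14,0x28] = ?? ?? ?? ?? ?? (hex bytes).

#0 dst[0x0c+3] := {0xad,0xe9,0x91}
#1 dst[0x1a+2] := {0x38,0x60}
#2 dst[0x0e+7] := {0x4a,0xa9,0xc0,0x26,0x90,0x08,0x23}
#3 dst[0x26+5] := {0x90,0x08,0x23,0xf6,0x7a}
#4 dst[0x13+7] := {0x38,0x60,0xaf,0xc5,0x7b,0x10,0x7d}
#5 dst[0x2b+4] := {0x68,0xda,0x5e,0x80}
query mem[0x11]=0x26, mem[0x19]=0x7d, mem[0x25]=0x80, mem[0x14]=0x60, mem[0x28]=0x23

MEM[0x11,0x19,0x25,0x14,0x28] = 26 7d 80 60 23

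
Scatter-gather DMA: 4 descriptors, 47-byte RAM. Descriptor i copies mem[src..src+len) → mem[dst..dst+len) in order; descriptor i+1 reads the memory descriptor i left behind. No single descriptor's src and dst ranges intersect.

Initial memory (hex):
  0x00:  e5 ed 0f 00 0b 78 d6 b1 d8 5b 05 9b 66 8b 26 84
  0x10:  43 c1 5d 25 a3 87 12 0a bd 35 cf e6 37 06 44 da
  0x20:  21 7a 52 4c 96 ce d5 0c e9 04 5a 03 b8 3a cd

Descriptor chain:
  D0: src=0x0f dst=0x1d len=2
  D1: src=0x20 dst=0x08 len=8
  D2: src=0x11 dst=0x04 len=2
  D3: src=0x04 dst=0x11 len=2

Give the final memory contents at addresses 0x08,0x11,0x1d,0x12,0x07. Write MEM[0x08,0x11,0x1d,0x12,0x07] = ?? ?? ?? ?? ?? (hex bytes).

  after D0: wrote 2B at 0x1d = 8443
  after D1: wrote 8B at 0x08 = 217a524c96ced50c
  after D2: wrote 2B at 0x04 = c15d
  after D3: wrote 2B at 0x11 = c15d
query mem[0x08]=0x21, mem[0x11]=0xc1, mem[0x1d]=0x84, mem[0x12]=0x5d, mem[0x07]=0xb1

MEM[0x08,0x11,0x1d,0x12,0x07] = 21 c1 84 5d b1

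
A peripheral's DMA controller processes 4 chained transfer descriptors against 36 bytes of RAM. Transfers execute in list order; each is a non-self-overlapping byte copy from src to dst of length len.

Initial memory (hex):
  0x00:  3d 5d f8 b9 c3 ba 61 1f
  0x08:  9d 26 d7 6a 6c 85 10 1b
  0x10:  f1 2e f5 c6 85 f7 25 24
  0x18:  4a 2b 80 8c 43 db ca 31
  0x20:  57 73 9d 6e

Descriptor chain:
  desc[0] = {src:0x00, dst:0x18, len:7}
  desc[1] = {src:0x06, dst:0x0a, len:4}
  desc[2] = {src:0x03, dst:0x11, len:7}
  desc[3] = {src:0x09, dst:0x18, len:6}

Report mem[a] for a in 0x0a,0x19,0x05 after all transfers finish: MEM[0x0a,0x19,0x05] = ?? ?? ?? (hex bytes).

  after D0: wrote 7B at 0x18 = 3d5df8b9c3ba61
  after D1: wrote 4B at 0x0a = 611f9d26
  after D2: wrote 7B at 0x11 = b9c3ba611f9d26
  after D3: wrote 6B at 0x18 = 26611f9d2610
query mem[0x0a]=0x61, mem[0x19]=0x61, mem[0x05]=0xba

MEM[0x0a,0x19,0x05] = 61 61 ba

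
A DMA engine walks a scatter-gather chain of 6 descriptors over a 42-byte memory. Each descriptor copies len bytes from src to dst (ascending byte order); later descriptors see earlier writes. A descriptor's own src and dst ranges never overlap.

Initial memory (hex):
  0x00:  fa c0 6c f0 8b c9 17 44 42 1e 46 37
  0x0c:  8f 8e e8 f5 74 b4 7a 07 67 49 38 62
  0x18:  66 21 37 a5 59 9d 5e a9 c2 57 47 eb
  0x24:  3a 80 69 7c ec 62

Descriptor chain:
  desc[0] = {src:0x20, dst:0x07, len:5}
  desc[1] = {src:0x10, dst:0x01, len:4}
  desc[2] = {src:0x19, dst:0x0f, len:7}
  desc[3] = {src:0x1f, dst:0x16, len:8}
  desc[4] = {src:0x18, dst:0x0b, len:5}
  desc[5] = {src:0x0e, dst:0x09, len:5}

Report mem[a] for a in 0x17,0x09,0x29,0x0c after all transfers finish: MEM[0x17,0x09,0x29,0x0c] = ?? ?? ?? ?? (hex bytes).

MEM[0x17,0x09,0x29,0x0c] = c2 3a 62 a5

  after D0: wrote 5B at 0x07 = c25747eb3a
  after D1: wrote 4B at 0x01 = 74b47a07
  after D2: wrote 7B at 0x0f = 2137a5599d5ea9
  after D3: wrote 8B at 0x16 = a9c25747eb3a8069
  after D4: wrote 5B at 0x0b = 5747eb3a80
  after D5: wrote 5B at 0x09 = 3a8037a559
query mem[0x17]=0xc2, mem[0x09]=0x3a, mem[0x29]=0x62, mem[0x0c]=0xa5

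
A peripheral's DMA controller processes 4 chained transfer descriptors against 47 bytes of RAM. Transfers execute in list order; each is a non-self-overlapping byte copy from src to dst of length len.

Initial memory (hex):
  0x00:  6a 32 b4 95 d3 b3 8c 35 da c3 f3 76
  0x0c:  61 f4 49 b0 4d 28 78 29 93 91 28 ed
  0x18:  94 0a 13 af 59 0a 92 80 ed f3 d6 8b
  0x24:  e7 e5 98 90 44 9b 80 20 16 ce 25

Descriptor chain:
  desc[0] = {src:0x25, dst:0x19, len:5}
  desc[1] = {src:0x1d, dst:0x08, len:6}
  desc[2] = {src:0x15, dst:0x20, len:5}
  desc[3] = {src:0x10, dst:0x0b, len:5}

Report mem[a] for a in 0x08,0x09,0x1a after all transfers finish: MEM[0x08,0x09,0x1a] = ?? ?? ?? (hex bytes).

D0: mem[0x19..0x1d] <- [e5 98 90 44 9b]
D1: mem[0x08..0x0d] <- [9b 92 80 ed f3 d6]
D2: mem[0x20..0x24] <- [91 28 ed 94 e5]
D3: mem[0x0b..0x0f] <- [4d 28 78 29 93]
query mem[0x08]=0x9b, mem[0x09]=0x92, mem[0x1a]=0x98

MEM[0x08,0x09,0x1a] = 9b 92 98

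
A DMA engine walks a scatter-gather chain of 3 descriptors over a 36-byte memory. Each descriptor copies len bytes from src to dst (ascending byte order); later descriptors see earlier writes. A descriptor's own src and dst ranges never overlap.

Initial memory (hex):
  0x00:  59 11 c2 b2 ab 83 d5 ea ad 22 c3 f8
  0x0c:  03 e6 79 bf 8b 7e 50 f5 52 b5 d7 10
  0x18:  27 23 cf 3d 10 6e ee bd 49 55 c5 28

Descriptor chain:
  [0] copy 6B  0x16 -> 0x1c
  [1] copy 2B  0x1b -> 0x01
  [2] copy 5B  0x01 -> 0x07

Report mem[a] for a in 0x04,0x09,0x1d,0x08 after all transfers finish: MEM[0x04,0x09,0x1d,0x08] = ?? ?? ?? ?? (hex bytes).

  after D0: wrote 6B at 0x1c = d7102723cf3d
  after D1: wrote 2B at 0x01 = 3dd7
  after D2: wrote 5B at 0x07 = 3dd7b2ab83
query mem[0x04]=0xab, mem[0x09]=0xb2, mem[0x1d]=0x10, mem[0x08]=0xd7

MEM[0x04,0x09,0x1d,0x08] = ab b2 10 d7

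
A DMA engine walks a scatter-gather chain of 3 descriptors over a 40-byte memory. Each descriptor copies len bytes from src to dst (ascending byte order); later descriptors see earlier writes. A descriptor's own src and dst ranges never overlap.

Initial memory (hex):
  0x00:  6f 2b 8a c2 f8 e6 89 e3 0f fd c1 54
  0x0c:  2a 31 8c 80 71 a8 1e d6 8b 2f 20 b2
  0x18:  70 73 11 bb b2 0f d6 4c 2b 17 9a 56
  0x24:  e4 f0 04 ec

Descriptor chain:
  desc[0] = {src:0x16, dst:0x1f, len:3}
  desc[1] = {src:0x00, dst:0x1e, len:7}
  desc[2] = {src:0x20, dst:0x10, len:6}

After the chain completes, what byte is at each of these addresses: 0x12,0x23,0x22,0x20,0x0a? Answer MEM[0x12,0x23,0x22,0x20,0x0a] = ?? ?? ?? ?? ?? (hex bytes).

D0: mem[0x1f..0x21] <- [20 b2 70]
D1: mem[0x1e..0x24] <- [6f 2b 8a c2 f8 e6 89]
D2: mem[0x10..0x15] <- [8a c2 f8 e6 89 f0]
query mem[0x12]=0xf8, mem[0x23]=0xe6, mem[0x22]=0xf8, mem[0x20]=0x8a, mem[0x0a]=0xc1

MEM[0x12,0x23,0x22,0x20,0x0a] = f8 e6 f8 8a c1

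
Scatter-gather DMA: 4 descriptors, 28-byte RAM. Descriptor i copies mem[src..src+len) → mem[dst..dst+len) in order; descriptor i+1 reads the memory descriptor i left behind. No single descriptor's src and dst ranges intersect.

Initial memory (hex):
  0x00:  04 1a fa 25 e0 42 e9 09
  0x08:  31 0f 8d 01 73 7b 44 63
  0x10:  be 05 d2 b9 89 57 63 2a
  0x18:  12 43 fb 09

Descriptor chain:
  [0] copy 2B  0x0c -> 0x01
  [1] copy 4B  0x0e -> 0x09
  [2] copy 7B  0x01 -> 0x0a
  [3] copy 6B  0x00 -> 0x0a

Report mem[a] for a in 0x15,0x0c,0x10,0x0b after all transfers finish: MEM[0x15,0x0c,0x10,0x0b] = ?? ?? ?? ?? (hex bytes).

  after D0: wrote 2B at 0x01 = 737b
  after D1: wrote 4B at 0x09 = 4463be05
  after D2: wrote 7B at 0x0a = 737b25e042e909
  after D3: wrote 6B at 0x0a = 04737b25e042
query mem[0x15]=0x57, mem[0x0c]=0x7b, mem[0x10]=0x09, mem[0x0b]=0x73

MEM[0x15,0x0c,0x10,0x0b] = 57 7b 09 73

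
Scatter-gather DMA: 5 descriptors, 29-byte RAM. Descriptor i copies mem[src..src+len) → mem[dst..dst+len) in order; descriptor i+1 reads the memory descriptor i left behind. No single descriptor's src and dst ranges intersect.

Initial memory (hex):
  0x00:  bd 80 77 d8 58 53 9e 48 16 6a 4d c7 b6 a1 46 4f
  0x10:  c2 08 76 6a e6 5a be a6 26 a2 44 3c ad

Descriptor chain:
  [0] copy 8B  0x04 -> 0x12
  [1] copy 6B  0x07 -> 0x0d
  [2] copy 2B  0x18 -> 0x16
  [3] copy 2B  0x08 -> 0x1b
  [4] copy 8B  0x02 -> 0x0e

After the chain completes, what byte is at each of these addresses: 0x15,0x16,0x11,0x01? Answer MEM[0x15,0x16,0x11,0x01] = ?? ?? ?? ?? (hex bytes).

[0] 0x04->0x12 len=8 : 58 53 9e 48 16 6a 4d c7
[1] 0x07->0x0d len=6 : 48 16 6a 4d c7 b6
[2] 0x18->0x16 len=2 : 4d c7
[3] 0x08->0x1b len=2 : 16 6a
[4] 0x02->0x0e len=8 : 77 d8 58 53 9e 48 16 6a
query mem[0x15]=0x6a, mem[0x16]=0x4d, mem[0x11]=0x53, mem[0x01]=0x80

MEM[0x15,0x16,0x11,0x01] = 6a 4d 53 80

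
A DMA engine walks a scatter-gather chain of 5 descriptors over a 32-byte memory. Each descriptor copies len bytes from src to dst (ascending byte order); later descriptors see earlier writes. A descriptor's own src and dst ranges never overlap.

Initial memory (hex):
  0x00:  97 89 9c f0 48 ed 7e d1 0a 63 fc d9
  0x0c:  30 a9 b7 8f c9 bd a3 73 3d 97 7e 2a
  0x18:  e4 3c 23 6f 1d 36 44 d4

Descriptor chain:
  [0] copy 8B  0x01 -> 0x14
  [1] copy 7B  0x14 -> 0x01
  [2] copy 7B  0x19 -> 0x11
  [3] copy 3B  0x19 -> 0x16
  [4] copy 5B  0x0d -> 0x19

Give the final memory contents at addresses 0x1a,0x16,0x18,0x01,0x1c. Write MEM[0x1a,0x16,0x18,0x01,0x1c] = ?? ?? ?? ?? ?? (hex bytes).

MEM[0x1a,0x16,0x18,0x01,0x1c] = b7 7e 0a 89 c9

[0] 0x01->0x14 len=8 : 89 9c f0 48 ed 7e d1 0a
[1] 0x14->0x01 len=7 : 89 9c f0 48 ed 7e d1
[2] 0x19->0x11 len=7 : 7e d1 0a 1d 36 44 d4
[3] 0x19->0x16 len=3 : 7e d1 0a
[4] 0x0d->0x19 len=5 : a9 b7 8f c9 7e
query mem[0x1a]=0xb7, mem[0x16]=0x7e, mem[0x18]=0x0a, mem[0x01]=0x89, mem[0x1c]=0xc9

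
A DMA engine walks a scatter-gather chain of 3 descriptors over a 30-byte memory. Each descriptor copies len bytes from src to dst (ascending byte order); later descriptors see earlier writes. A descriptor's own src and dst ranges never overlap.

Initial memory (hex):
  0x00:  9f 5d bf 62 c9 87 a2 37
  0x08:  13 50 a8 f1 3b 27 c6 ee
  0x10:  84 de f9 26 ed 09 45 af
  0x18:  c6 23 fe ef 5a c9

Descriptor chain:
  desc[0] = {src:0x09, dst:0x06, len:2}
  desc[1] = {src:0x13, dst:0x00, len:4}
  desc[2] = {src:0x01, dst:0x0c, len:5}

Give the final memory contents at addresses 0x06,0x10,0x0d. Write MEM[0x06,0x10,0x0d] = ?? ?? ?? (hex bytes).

  after D0: wrote 2B at 0x06 = 50a8
  after D1: wrote 4B at 0x00 = 26ed0945
  after D2: wrote 5B at 0x0c = ed0945c987
query mem[0x06]=0x50, mem[0x10]=0x87, mem[0x0d]=0x09

MEM[0x06,0x10,0x0d] = 50 87 09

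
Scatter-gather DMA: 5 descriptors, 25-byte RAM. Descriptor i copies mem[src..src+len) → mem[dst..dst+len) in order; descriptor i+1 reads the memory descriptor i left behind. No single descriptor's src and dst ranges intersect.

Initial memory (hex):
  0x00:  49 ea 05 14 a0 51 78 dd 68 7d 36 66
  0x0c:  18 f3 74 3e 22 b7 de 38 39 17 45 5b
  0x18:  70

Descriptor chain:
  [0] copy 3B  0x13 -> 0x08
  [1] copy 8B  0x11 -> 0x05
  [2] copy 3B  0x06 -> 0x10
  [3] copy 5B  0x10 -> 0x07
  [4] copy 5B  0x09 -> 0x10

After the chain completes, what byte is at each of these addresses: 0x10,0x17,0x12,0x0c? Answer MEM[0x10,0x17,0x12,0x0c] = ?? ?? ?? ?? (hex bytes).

MEM[0x10,0x17,0x12,0x0c] = 39 5b 39 70

[0] 0x13->0x08 len=3 : 38 39 17
[1] 0x11->0x05 len=8 : b7 de 38 39 17 45 5b 70
[2] 0x06->0x10 len=3 : de 38 39
[3] 0x10->0x07 len=5 : de 38 39 38 39
[4] 0x09->0x10 len=5 : 39 38 39 70 f3
query mem[0x10]=0x39, mem[0x17]=0x5b, mem[0x12]=0x39, mem[0x0c]=0x70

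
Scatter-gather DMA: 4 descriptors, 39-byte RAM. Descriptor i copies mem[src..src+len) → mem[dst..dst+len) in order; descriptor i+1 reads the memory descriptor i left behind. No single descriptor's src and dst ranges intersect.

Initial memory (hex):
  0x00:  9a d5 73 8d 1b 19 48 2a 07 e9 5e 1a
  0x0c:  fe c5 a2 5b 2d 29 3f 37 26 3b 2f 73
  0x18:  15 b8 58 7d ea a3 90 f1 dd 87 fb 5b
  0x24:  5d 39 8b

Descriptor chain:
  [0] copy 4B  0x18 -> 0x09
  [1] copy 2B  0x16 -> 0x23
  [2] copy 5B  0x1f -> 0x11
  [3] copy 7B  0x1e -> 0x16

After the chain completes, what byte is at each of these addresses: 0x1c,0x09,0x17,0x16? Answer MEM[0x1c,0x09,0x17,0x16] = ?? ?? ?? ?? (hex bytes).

D0: mem[0x09..0x0c] <- [15 b8 58 7d]
D1: mem[0x23..0x24] <- [2f 73]
D2: mem[0x11..0x15] <- [f1 dd 87 fb 2f]
D3: mem[0x16..0x1c] <- [90 f1 dd 87 fb 2f 73]
query mem[0x1c]=0x73, mem[0x09]=0x15, mem[0x17]=0xf1, mem[0x16]=0x90

MEM[0x1c,0x09,0x17,0x16] = 73 15 f1 90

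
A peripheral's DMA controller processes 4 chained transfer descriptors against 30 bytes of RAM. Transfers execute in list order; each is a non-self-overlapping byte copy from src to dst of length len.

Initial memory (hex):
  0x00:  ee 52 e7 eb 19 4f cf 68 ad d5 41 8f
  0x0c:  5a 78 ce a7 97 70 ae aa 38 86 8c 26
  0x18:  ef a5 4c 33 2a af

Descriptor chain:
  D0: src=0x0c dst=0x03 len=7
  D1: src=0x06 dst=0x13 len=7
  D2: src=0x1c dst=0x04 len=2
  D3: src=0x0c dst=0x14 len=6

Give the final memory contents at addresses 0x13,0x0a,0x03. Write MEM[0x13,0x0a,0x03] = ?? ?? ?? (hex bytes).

#0 dst[0x03+7] := {0x5a,0x78,0xce,0xa7,0x97,0x70,0xae}
#1 dst[0x13+7] := {0xa7,0x97,0x70,0xae,0x41,0x8f,0x5a}
#2 dst[0x04+2] := {0x2a,0xaf}
#3 dst[0x14+6] := {0x5a,0x78,0xce,0xa7,0x97,0x70}
query mem[0x13]=0xa7, mem[0x0a]=0x41, mem[0x03]=0x5a

MEM[0x13,0x0a,0x03] = a7 41 5a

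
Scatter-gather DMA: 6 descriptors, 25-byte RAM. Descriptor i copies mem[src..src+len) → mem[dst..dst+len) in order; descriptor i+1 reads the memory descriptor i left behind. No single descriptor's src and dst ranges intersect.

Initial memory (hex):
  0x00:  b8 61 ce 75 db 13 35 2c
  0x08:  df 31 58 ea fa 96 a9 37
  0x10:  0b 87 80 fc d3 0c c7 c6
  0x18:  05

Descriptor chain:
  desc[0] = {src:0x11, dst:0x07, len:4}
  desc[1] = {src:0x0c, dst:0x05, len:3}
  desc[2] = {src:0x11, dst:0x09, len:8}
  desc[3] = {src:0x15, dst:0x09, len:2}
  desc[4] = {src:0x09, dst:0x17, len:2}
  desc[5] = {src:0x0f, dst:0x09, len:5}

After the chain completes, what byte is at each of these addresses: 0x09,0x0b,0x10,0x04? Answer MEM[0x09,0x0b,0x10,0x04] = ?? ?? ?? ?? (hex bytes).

  after D0: wrote 4B at 0x07 = 8780fcd3
  after D1: wrote 3B at 0x05 = fa96a9
  after D2: wrote 8B at 0x09 = 8780fcd30cc7c605
  after D3: wrote 2B at 0x09 = 0cc7
  after D4: wrote 2B at 0x17 = 0cc7
  after D5: wrote 5B at 0x09 = c6058780fc
query mem[0x09]=0xc6, mem[0x0b]=0x87, mem[0x10]=0x05, mem[0x04]=0xdb

MEM[0x09,0x0b,0x10,0x04] = c6 87 05 db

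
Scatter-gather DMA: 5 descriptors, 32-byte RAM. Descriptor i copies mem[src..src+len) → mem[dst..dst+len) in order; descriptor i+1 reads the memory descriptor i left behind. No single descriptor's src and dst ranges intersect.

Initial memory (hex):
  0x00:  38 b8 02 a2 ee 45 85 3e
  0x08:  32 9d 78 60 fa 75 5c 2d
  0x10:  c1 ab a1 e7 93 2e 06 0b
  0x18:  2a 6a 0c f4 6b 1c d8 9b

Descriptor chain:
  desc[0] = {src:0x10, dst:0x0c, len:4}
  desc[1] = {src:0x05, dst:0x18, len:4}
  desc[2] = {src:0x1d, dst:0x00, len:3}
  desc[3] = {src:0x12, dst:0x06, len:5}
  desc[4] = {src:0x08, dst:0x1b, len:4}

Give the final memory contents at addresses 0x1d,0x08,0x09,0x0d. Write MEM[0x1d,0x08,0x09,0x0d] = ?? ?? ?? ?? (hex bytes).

MEM[0x1d,0x08,0x09,0x0d] = 06 93 2e ab

[0] 0x10->0x0c len=4 : c1 ab a1 e7
[1] 0x05->0x18 len=4 : 45 85 3e 32
[2] 0x1d->0x00 len=3 : 1c d8 9b
[3] 0x12->0x06 len=5 : a1 e7 93 2e 06
[4] 0x08->0x1b len=4 : 93 2e 06 60
query mem[0x1d]=0x06, mem[0x08]=0x93, mem[0x09]=0x2e, mem[0x0d]=0xab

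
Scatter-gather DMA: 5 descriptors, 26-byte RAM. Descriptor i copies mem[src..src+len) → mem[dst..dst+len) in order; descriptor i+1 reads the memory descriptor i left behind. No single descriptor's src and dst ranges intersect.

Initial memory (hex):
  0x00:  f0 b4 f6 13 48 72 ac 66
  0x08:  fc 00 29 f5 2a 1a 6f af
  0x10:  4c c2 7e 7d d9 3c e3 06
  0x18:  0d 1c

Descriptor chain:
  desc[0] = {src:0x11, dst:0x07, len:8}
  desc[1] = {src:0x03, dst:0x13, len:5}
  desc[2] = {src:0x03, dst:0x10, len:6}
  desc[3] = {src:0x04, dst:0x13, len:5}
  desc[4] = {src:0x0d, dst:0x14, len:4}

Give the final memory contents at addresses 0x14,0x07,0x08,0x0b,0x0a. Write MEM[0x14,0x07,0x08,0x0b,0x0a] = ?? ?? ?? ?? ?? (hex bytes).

#0 dst[0x07+8] := {0xc2,0x7e,0x7d,0xd9,0x3c,0xe3,0x06,0x0d}
#1 dst[0x13+5] := {0x13,0x48,0x72,0xac,0xc2}
#2 dst[0x10+6] := {0x13,0x48,0x72,0xac,0xc2,0x7e}
#3 dst[0x13+5] := {0x48,0x72,0xac,0xc2,0x7e}
#4 dst[0x14+4] := {0x06,0x0d,0xaf,0x13}
query mem[0x14]=0x06, mem[0x07]=0xc2, mem[0x08]=0x7e, mem[0x0b]=0x3c, mem[0x0a]=0xd9

MEM[0x14,0x07,0x08,0x0b,0x0a] = 06 c2 7e 3c d9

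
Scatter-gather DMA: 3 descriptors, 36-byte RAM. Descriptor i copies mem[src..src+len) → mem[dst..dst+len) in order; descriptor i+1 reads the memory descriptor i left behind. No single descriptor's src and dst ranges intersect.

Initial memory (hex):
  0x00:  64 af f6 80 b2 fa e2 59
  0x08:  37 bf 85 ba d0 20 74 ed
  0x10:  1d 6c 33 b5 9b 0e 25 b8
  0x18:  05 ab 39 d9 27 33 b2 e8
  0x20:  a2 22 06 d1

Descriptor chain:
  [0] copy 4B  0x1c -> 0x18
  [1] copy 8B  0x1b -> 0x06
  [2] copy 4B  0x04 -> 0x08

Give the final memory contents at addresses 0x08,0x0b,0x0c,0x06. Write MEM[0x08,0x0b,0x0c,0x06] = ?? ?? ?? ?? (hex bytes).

MEM[0x08,0x0b,0x0c,0x06] = b2 27 22 e8

#0 dst[0x18+4] := {0x27,0x33,0xb2,0xe8}
#1 dst[0x06+8] := {0xe8,0x27,0x33,0xb2,0xe8,0xa2,0x22,0x06}
#2 dst[0x08+4] := {0xb2,0xfa,0xe8,0x27}
query mem[0x08]=0xb2, mem[0x0b]=0x27, mem[0x0c]=0x22, mem[0x06]=0xe8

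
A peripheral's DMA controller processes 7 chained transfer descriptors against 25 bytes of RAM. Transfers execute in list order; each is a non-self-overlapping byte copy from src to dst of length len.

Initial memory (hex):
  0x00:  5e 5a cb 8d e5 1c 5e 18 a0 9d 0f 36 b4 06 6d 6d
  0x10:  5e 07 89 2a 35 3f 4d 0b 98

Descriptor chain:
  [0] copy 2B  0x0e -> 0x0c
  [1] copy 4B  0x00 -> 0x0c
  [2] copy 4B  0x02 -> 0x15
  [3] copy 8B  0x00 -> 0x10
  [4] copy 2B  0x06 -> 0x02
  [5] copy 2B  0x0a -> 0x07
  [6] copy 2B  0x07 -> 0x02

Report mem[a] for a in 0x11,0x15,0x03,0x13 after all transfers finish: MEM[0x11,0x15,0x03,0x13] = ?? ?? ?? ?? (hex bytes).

MEM[0x11,0x15,0x03,0x13] = 5a 1c 36 8d

  after D0: wrote 2B at 0x0c = 6d6d
  after D1: wrote 4B at 0x0c = 5e5acb8d
  after D2: wrote 4B at 0x15 = cb8de51c
  after D3: wrote 8B at 0x10 = 5e5acb8de51c5e18
  after D4: wrote 2B at 0x02 = 5e18
  after D5: wrote 2B at 0x07 = 0f36
  after D6: wrote 2B at 0x02 = 0f36
query mem[0x11]=0x5a, mem[0x15]=0x1c, mem[0x03]=0x36, mem[0x13]=0x8d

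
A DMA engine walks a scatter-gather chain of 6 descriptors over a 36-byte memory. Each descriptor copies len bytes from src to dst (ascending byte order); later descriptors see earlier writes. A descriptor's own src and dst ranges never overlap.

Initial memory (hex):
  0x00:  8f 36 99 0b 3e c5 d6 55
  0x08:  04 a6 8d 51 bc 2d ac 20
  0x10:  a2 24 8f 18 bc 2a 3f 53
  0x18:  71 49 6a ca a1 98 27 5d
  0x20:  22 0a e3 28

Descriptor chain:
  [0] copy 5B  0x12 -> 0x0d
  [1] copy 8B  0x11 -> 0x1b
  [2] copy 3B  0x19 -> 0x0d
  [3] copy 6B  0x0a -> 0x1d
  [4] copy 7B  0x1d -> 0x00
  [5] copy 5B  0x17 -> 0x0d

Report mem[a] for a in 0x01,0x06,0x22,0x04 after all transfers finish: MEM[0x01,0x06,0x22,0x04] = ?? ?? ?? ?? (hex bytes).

[0] 0x12->0x0d len=5 : 8f 18 bc 2a 3f
[1] 0x11->0x1b len=8 : 3f 8f 18 bc 2a 3f 53 71
[2] 0x19->0x0d len=3 : 49 6a 3f
[3] 0x0a->0x1d len=6 : 8d 51 bc 49 6a 3f
[4] 0x1d->0x00 len=7 : 8d 51 bc 49 6a 3f 28
[5] 0x17->0x0d len=5 : 53 71 49 6a 3f
query mem[0x01]=0x51, mem[0x06]=0x28, mem[0x22]=0x3f, mem[0x04]=0x6a

MEM[0x01,0x06,0x22,0x04] = 51 28 3f 6a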